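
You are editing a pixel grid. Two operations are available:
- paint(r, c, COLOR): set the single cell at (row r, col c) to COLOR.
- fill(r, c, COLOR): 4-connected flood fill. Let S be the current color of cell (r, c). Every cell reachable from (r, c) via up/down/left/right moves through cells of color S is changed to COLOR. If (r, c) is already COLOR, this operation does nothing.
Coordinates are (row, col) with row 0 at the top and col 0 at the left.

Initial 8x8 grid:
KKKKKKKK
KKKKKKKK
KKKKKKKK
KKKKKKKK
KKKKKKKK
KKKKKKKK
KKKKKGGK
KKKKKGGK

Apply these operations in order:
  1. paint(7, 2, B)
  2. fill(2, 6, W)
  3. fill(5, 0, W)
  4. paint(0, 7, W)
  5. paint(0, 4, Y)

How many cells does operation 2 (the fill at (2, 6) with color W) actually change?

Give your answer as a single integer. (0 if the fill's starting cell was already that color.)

After op 1 paint(7,2,B):
KKKKKKKK
KKKKKKKK
KKKKKKKK
KKKKKKKK
KKKKKKKK
KKKKKKKK
KKKKKGGK
KKBKKGGK
After op 2 fill(2,6,W) [59 cells changed]:
WWWWWWWW
WWWWWWWW
WWWWWWWW
WWWWWWWW
WWWWWWWW
WWWWWWWW
WWWWWGGW
WWBWWGGW

Answer: 59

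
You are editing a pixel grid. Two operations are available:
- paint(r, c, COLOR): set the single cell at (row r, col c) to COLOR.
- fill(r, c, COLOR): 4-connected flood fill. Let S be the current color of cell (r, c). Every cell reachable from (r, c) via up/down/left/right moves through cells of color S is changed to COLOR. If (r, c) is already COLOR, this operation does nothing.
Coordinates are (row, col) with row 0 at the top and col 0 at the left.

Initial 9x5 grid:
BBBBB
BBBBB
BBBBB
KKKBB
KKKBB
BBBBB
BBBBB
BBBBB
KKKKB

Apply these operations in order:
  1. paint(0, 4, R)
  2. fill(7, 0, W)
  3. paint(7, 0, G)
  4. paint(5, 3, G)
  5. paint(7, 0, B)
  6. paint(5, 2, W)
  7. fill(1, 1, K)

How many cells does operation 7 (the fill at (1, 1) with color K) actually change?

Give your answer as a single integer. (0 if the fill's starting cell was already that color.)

Answer: 32

Derivation:
After op 1 paint(0,4,R):
BBBBR
BBBBB
BBBBB
KKKBB
KKKBB
BBBBB
BBBBB
BBBBB
KKKKB
After op 2 fill(7,0,W) [34 cells changed]:
WWWWR
WWWWW
WWWWW
KKKWW
KKKWW
WWWWW
WWWWW
WWWWW
KKKKW
After op 3 paint(7,0,G):
WWWWR
WWWWW
WWWWW
KKKWW
KKKWW
WWWWW
WWWWW
GWWWW
KKKKW
After op 4 paint(5,3,G):
WWWWR
WWWWW
WWWWW
KKKWW
KKKWW
WWWGW
WWWWW
GWWWW
KKKKW
After op 5 paint(7,0,B):
WWWWR
WWWWW
WWWWW
KKKWW
KKKWW
WWWGW
WWWWW
BWWWW
KKKKW
After op 6 paint(5,2,W):
WWWWR
WWWWW
WWWWW
KKKWW
KKKWW
WWWGW
WWWWW
BWWWW
KKKKW
After op 7 fill(1,1,K) [32 cells changed]:
KKKKR
KKKKK
KKKKK
KKKKK
KKKKK
KKKGK
KKKKK
BKKKK
KKKKK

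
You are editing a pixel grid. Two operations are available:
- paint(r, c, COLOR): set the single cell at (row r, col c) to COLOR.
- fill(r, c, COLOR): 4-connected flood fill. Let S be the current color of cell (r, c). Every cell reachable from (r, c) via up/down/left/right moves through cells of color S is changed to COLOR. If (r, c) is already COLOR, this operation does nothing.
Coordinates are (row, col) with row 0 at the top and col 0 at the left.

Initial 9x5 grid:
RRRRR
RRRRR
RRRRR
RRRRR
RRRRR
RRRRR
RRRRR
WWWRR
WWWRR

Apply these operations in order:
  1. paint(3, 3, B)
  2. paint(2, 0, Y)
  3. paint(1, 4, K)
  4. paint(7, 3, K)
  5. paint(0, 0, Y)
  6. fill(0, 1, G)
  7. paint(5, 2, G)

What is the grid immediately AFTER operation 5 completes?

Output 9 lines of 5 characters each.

Answer: YRRRR
RRRRK
YRRRR
RRRBR
RRRRR
RRRRR
RRRRR
WWWKR
WWWRR

Derivation:
After op 1 paint(3,3,B):
RRRRR
RRRRR
RRRRR
RRRBR
RRRRR
RRRRR
RRRRR
WWWRR
WWWRR
After op 2 paint(2,0,Y):
RRRRR
RRRRR
YRRRR
RRRBR
RRRRR
RRRRR
RRRRR
WWWRR
WWWRR
After op 3 paint(1,4,K):
RRRRR
RRRRK
YRRRR
RRRBR
RRRRR
RRRRR
RRRRR
WWWRR
WWWRR
After op 4 paint(7,3,K):
RRRRR
RRRRK
YRRRR
RRRBR
RRRRR
RRRRR
RRRRR
WWWKR
WWWRR
After op 5 paint(0,0,Y):
YRRRR
RRRRK
YRRRR
RRRBR
RRRRR
RRRRR
RRRRR
WWWKR
WWWRR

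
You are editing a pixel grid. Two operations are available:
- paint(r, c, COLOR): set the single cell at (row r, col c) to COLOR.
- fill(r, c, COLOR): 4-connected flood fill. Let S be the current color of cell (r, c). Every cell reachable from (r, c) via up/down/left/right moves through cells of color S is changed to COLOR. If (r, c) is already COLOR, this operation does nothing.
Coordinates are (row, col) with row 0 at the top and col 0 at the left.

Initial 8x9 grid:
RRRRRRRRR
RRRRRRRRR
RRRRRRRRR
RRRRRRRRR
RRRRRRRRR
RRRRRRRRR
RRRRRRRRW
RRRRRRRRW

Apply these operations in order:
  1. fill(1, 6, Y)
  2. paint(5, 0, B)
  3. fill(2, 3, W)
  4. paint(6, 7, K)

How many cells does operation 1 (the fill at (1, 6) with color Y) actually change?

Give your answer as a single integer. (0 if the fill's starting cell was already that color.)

After op 1 fill(1,6,Y) [70 cells changed]:
YYYYYYYYY
YYYYYYYYY
YYYYYYYYY
YYYYYYYYY
YYYYYYYYY
YYYYYYYYY
YYYYYYYYW
YYYYYYYYW

Answer: 70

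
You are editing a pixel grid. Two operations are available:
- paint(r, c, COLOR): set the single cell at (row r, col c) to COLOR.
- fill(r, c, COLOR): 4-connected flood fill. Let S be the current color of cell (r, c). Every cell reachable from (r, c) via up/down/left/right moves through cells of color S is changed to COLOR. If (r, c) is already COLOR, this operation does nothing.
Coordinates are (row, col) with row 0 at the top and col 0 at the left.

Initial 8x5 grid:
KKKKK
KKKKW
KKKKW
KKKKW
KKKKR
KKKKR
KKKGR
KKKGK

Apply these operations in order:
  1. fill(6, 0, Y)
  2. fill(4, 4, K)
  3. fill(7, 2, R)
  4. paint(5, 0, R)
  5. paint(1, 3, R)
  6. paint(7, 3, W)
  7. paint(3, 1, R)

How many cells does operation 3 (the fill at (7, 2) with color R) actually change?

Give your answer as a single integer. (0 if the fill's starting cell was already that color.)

Answer: 31

Derivation:
After op 1 fill(6,0,Y) [31 cells changed]:
YYYYY
YYYYW
YYYYW
YYYYW
YYYYR
YYYYR
YYYGR
YYYGK
After op 2 fill(4,4,K) [3 cells changed]:
YYYYY
YYYYW
YYYYW
YYYYW
YYYYK
YYYYK
YYYGK
YYYGK
After op 3 fill(7,2,R) [31 cells changed]:
RRRRR
RRRRW
RRRRW
RRRRW
RRRRK
RRRRK
RRRGK
RRRGK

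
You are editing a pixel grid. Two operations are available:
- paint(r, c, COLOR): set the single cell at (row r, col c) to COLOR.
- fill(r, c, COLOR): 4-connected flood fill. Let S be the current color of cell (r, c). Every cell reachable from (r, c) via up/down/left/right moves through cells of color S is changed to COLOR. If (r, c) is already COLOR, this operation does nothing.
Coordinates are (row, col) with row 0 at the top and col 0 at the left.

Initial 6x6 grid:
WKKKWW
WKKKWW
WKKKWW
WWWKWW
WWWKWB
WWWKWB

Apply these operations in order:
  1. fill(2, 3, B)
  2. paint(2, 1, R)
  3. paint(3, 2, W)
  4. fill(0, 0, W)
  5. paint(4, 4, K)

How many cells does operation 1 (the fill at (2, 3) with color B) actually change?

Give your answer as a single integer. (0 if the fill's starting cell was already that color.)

Answer: 12

Derivation:
After op 1 fill(2,3,B) [12 cells changed]:
WBBBWW
WBBBWW
WBBBWW
WWWBWW
WWWBWB
WWWBWB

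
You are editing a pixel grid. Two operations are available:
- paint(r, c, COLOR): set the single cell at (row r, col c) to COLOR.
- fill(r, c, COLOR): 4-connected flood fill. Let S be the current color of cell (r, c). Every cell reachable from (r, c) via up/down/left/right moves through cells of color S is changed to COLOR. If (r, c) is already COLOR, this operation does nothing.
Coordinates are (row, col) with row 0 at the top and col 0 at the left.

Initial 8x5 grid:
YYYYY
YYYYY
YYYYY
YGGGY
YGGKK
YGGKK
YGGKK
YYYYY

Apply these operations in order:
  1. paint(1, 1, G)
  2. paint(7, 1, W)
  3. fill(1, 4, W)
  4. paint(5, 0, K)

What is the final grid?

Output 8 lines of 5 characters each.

After op 1 paint(1,1,G):
YYYYY
YGYYY
YYYYY
YGGGY
YGGKK
YGGKK
YGGKK
YYYYY
After op 2 paint(7,1,W):
YYYYY
YGYYY
YYYYY
YGGGY
YGGKK
YGGKK
YGGKK
YWYYY
After op 3 fill(1,4,W) [20 cells changed]:
WWWWW
WGWWW
WWWWW
WGGGW
WGGKK
WGGKK
WGGKK
WWYYY
After op 4 paint(5,0,K):
WWWWW
WGWWW
WWWWW
WGGGW
WGGKK
KGGKK
WGGKK
WWYYY

Answer: WWWWW
WGWWW
WWWWW
WGGGW
WGGKK
KGGKK
WGGKK
WWYYY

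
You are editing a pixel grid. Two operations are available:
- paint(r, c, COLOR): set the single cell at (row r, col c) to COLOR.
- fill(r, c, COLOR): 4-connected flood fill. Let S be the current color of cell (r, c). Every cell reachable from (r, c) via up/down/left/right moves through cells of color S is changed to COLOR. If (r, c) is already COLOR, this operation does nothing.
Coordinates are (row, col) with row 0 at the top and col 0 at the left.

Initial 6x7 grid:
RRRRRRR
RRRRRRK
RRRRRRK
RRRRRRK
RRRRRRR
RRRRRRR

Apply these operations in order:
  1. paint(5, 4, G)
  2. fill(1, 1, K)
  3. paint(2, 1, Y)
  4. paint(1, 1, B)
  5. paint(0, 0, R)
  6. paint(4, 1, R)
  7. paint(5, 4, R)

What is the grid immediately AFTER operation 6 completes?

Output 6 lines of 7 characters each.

Answer: RKKKKKK
KBKKKKK
KYKKKKK
KKKKKKK
KRKKKKK
KKKKGKK

Derivation:
After op 1 paint(5,4,G):
RRRRRRR
RRRRRRK
RRRRRRK
RRRRRRK
RRRRRRR
RRRRGRR
After op 2 fill(1,1,K) [38 cells changed]:
KKKKKKK
KKKKKKK
KKKKKKK
KKKKKKK
KKKKKKK
KKKKGKK
After op 3 paint(2,1,Y):
KKKKKKK
KKKKKKK
KYKKKKK
KKKKKKK
KKKKKKK
KKKKGKK
After op 4 paint(1,1,B):
KKKKKKK
KBKKKKK
KYKKKKK
KKKKKKK
KKKKKKK
KKKKGKK
After op 5 paint(0,0,R):
RKKKKKK
KBKKKKK
KYKKKKK
KKKKKKK
KKKKKKK
KKKKGKK
After op 6 paint(4,1,R):
RKKKKKK
KBKKKKK
KYKKKKK
KKKKKKK
KRKKKKK
KKKKGKK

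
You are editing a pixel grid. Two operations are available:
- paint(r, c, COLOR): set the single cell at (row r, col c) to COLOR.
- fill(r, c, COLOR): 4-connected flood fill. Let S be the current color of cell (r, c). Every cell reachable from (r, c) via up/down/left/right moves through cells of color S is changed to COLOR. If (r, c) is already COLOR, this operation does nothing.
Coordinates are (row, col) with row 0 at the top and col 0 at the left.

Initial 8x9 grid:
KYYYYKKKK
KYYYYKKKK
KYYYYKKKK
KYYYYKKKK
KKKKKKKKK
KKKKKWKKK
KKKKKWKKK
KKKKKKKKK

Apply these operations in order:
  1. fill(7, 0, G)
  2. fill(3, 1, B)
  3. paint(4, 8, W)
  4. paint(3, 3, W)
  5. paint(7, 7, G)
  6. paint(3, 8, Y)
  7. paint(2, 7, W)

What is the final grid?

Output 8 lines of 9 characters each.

After op 1 fill(7,0,G) [54 cells changed]:
GYYYYGGGG
GYYYYGGGG
GYYYYGGGG
GYYYYGGGG
GGGGGGGGG
GGGGGWGGG
GGGGGWGGG
GGGGGGGGG
After op 2 fill(3,1,B) [16 cells changed]:
GBBBBGGGG
GBBBBGGGG
GBBBBGGGG
GBBBBGGGG
GGGGGGGGG
GGGGGWGGG
GGGGGWGGG
GGGGGGGGG
After op 3 paint(4,8,W):
GBBBBGGGG
GBBBBGGGG
GBBBBGGGG
GBBBBGGGG
GGGGGGGGW
GGGGGWGGG
GGGGGWGGG
GGGGGGGGG
After op 4 paint(3,3,W):
GBBBBGGGG
GBBBBGGGG
GBBBBGGGG
GBBWBGGGG
GGGGGGGGW
GGGGGWGGG
GGGGGWGGG
GGGGGGGGG
After op 5 paint(7,7,G):
GBBBBGGGG
GBBBBGGGG
GBBBBGGGG
GBBWBGGGG
GGGGGGGGW
GGGGGWGGG
GGGGGWGGG
GGGGGGGGG
After op 6 paint(3,8,Y):
GBBBBGGGG
GBBBBGGGG
GBBBBGGGG
GBBWBGGGY
GGGGGGGGW
GGGGGWGGG
GGGGGWGGG
GGGGGGGGG
After op 7 paint(2,7,W):
GBBBBGGGG
GBBBBGGGG
GBBBBGGWG
GBBWBGGGY
GGGGGGGGW
GGGGGWGGG
GGGGGWGGG
GGGGGGGGG

Answer: GBBBBGGGG
GBBBBGGGG
GBBBBGGWG
GBBWBGGGY
GGGGGGGGW
GGGGGWGGG
GGGGGWGGG
GGGGGGGGG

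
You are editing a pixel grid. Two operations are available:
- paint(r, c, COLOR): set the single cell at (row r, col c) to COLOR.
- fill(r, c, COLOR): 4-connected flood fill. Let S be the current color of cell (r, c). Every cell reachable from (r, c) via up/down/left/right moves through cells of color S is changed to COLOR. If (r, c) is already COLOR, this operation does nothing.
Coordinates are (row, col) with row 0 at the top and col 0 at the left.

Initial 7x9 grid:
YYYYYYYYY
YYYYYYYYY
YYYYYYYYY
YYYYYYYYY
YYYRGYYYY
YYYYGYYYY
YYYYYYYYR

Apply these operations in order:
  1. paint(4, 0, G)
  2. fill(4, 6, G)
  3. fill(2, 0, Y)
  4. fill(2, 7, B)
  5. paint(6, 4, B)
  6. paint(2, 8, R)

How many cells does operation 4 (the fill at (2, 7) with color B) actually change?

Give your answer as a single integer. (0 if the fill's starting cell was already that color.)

After op 1 paint(4,0,G):
YYYYYYYYY
YYYYYYYYY
YYYYYYYYY
YYYYYYYYY
GYYRGYYYY
YYYYGYYYY
YYYYYYYYR
After op 2 fill(4,6,G) [58 cells changed]:
GGGGGGGGG
GGGGGGGGG
GGGGGGGGG
GGGGGGGGG
GGGRGGGGG
GGGGGGGGG
GGGGGGGGR
After op 3 fill(2,0,Y) [61 cells changed]:
YYYYYYYYY
YYYYYYYYY
YYYYYYYYY
YYYYYYYYY
YYYRYYYYY
YYYYYYYYY
YYYYYYYYR
After op 4 fill(2,7,B) [61 cells changed]:
BBBBBBBBB
BBBBBBBBB
BBBBBBBBB
BBBBBBBBB
BBBRBBBBB
BBBBBBBBB
BBBBBBBBR

Answer: 61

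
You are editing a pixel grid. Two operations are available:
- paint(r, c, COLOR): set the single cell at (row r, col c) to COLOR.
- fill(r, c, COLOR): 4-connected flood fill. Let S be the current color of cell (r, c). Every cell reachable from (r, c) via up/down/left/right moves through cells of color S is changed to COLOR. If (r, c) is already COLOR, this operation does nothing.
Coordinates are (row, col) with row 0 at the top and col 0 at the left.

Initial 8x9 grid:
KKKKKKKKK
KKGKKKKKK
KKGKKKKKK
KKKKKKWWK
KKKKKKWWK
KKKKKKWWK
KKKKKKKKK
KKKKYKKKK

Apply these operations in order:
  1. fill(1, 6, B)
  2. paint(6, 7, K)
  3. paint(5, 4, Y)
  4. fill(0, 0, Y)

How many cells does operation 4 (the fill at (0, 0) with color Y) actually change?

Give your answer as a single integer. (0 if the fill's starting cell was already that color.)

Answer: 61

Derivation:
After op 1 fill(1,6,B) [63 cells changed]:
BBBBBBBBB
BBGBBBBBB
BBGBBBBBB
BBBBBBWWB
BBBBBBWWB
BBBBBBWWB
BBBBBBBBB
BBBBYBBBB
After op 2 paint(6,7,K):
BBBBBBBBB
BBGBBBBBB
BBGBBBBBB
BBBBBBWWB
BBBBBBWWB
BBBBBBWWB
BBBBBBBKB
BBBBYBBBB
After op 3 paint(5,4,Y):
BBBBBBBBB
BBGBBBBBB
BBGBBBBBB
BBBBBBWWB
BBBBBBWWB
BBBBYBWWB
BBBBBBBKB
BBBBYBBBB
After op 4 fill(0,0,Y) [61 cells changed]:
YYYYYYYYY
YYGYYYYYY
YYGYYYYYY
YYYYYYWWY
YYYYYYWWY
YYYYYYWWY
YYYYYYYKY
YYYYYYYYY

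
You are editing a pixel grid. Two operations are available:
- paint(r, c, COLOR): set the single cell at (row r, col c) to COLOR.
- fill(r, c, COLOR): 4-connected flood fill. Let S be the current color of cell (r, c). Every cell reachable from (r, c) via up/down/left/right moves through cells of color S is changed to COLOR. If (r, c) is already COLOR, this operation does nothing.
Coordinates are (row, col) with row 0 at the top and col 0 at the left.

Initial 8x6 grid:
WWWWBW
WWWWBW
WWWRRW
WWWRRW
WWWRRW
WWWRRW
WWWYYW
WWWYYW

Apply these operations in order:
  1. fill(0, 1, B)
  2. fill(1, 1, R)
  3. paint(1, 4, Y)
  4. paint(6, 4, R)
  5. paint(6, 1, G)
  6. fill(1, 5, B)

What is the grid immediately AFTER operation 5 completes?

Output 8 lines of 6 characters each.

Answer: RRRRRW
RRRRYW
RRRRRW
RRRRRW
RRRRRW
RRRRRW
RGRYRW
RRRYYW

Derivation:
After op 1 fill(0,1,B) [26 cells changed]:
BBBBBW
BBBBBW
BBBRRW
BBBRRW
BBBRRW
BBBRRW
BBBYYW
BBBYYW
After op 2 fill(1,1,R) [28 cells changed]:
RRRRRW
RRRRRW
RRRRRW
RRRRRW
RRRRRW
RRRRRW
RRRYYW
RRRYYW
After op 3 paint(1,4,Y):
RRRRRW
RRRRYW
RRRRRW
RRRRRW
RRRRRW
RRRRRW
RRRYYW
RRRYYW
After op 4 paint(6,4,R):
RRRRRW
RRRRYW
RRRRRW
RRRRRW
RRRRRW
RRRRRW
RRRYRW
RRRYYW
After op 5 paint(6,1,G):
RRRRRW
RRRRYW
RRRRRW
RRRRRW
RRRRRW
RRRRRW
RGRYRW
RRRYYW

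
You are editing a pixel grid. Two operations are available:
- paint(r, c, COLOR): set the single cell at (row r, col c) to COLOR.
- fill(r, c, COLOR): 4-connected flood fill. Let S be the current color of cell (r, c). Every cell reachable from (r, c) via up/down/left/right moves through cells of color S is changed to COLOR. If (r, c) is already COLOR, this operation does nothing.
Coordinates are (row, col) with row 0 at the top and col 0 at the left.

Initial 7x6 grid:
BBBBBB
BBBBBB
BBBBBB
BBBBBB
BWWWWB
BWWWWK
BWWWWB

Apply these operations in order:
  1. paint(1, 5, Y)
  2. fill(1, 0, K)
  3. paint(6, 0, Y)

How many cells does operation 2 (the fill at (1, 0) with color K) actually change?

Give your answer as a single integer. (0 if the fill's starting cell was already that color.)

Answer: 27

Derivation:
After op 1 paint(1,5,Y):
BBBBBB
BBBBBY
BBBBBB
BBBBBB
BWWWWB
BWWWWK
BWWWWB
After op 2 fill(1,0,K) [27 cells changed]:
KKKKKK
KKKKKY
KKKKKK
KKKKKK
KWWWWK
KWWWWK
KWWWWB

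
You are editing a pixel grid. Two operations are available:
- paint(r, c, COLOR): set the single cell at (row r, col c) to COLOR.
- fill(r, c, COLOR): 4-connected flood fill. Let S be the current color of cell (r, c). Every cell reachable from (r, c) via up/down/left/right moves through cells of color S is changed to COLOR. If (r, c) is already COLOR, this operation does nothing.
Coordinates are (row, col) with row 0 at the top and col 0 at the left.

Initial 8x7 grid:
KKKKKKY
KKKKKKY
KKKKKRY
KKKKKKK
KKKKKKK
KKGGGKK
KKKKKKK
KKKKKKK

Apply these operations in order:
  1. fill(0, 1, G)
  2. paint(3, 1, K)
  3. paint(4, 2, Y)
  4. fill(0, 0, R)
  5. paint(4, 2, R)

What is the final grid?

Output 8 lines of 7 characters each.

After op 1 fill(0,1,G) [49 cells changed]:
GGGGGGY
GGGGGGY
GGGGGRY
GGGGGGG
GGGGGGG
GGGGGGG
GGGGGGG
GGGGGGG
After op 2 paint(3,1,K):
GGGGGGY
GGGGGGY
GGGGGRY
GKGGGGG
GGGGGGG
GGGGGGG
GGGGGGG
GGGGGGG
After op 3 paint(4,2,Y):
GGGGGGY
GGGGGGY
GGGGGRY
GKGGGGG
GGYGGGG
GGGGGGG
GGGGGGG
GGGGGGG
After op 4 fill(0,0,R) [50 cells changed]:
RRRRRRY
RRRRRRY
RRRRRRY
RKRRRRR
RRYRRRR
RRRRRRR
RRRRRRR
RRRRRRR
After op 5 paint(4,2,R):
RRRRRRY
RRRRRRY
RRRRRRY
RKRRRRR
RRRRRRR
RRRRRRR
RRRRRRR
RRRRRRR

Answer: RRRRRRY
RRRRRRY
RRRRRRY
RKRRRRR
RRRRRRR
RRRRRRR
RRRRRRR
RRRRRRR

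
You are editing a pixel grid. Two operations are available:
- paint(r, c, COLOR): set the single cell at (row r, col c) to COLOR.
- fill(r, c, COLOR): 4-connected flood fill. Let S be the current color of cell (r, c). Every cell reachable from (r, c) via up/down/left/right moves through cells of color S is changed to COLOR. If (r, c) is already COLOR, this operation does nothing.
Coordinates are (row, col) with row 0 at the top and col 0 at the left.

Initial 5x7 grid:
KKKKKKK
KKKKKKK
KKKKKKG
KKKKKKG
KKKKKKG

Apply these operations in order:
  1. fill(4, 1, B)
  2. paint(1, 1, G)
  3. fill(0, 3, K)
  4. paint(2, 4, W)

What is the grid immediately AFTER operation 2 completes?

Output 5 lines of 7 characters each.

Answer: BBBBBBB
BGBBBBB
BBBBBBG
BBBBBBG
BBBBBBG

Derivation:
After op 1 fill(4,1,B) [32 cells changed]:
BBBBBBB
BBBBBBB
BBBBBBG
BBBBBBG
BBBBBBG
After op 2 paint(1,1,G):
BBBBBBB
BGBBBBB
BBBBBBG
BBBBBBG
BBBBBBG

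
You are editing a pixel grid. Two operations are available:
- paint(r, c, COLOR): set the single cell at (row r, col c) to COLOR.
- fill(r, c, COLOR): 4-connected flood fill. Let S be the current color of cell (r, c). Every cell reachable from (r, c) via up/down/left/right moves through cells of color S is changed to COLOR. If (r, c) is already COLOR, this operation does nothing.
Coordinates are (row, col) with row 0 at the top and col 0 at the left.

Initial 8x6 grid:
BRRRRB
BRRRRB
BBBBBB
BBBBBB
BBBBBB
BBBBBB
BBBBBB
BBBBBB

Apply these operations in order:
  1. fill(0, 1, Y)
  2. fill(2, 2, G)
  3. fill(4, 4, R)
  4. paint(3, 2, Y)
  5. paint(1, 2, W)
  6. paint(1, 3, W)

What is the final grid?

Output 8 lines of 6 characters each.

Answer: RYYYYR
RYWWYR
RRRRRR
RRYRRR
RRRRRR
RRRRRR
RRRRRR
RRRRRR

Derivation:
After op 1 fill(0,1,Y) [8 cells changed]:
BYYYYB
BYYYYB
BBBBBB
BBBBBB
BBBBBB
BBBBBB
BBBBBB
BBBBBB
After op 2 fill(2,2,G) [40 cells changed]:
GYYYYG
GYYYYG
GGGGGG
GGGGGG
GGGGGG
GGGGGG
GGGGGG
GGGGGG
After op 3 fill(4,4,R) [40 cells changed]:
RYYYYR
RYYYYR
RRRRRR
RRRRRR
RRRRRR
RRRRRR
RRRRRR
RRRRRR
After op 4 paint(3,2,Y):
RYYYYR
RYYYYR
RRRRRR
RRYRRR
RRRRRR
RRRRRR
RRRRRR
RRRRRR
After op 5 paint(1,2,W):
RYYYYR
RYWYYR
RRRRRR
RRYRRR
RRRRRR
RRRRRR
RRRRRR
RRRRRR
After op 6 paint(1,3,W):
RYYYYR
RYWWYR
RRRRRR
RRYRRR
RRRRRR
RRRRRR
RRRRRR
RRRRRR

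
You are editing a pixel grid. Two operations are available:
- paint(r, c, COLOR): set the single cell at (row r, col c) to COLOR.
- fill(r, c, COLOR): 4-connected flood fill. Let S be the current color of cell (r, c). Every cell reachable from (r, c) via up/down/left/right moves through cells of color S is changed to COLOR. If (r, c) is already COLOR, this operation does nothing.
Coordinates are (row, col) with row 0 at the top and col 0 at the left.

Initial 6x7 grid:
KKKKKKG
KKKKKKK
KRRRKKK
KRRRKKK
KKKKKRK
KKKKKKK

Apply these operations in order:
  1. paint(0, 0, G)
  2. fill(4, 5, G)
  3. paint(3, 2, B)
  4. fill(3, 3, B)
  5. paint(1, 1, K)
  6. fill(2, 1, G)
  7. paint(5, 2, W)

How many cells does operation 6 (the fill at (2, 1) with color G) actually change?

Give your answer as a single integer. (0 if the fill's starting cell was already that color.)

After op 1 paint(0,0,G):
GKKKKKG
KKKKKKK
KRRRKKK
KRRRKKK
KKKKKRK
KKKKKKK
After op 2 fill(4,5,G) [1 cells changed]:
GKKKKKG
KKKKKKK
KRRRKKK
KRRRKKK
KKKKKGK
KKKKKKK
After op 3 paint(3,2,B):
GKKKKKG
KKKKKKK
KRRRKKK
KRBRKKK
KKKKKGK
KKKKKKK
After op 4 fill(3,3,B) [5 cells changed]:
GKKKKKG
KKKKKKK
KBBBKKK
KBBBKKK
KKKKKGK
KKKKKKK
After op 5 paint(1,1,K):
GKKKKKG
KKKKKKK
KBBBKKK
KBBBKKK
KKKKKGK
KKKKKKK
After op 6 fill(2,1,G) [6 cells changed]:
GKKKKKG
KKKKKKK
KGGGKKK
KGGGKKK
KKKKKGK
KKKKKKK

Answer: 6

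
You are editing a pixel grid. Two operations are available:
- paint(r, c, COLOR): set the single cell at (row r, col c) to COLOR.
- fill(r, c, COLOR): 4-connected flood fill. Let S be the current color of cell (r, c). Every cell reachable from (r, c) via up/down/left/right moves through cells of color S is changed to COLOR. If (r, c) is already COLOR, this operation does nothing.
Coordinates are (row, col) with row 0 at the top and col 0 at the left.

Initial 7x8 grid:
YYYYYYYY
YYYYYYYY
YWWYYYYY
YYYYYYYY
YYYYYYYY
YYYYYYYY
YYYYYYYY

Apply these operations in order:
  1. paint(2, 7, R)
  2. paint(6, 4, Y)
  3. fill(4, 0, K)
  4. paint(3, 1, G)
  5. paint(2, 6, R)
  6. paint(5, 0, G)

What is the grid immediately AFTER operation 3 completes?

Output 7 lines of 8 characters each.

After op 1 paint(2,7,R):
YYYYYYYY
YYYYYYYY
YWWYYYYR
YYYYYYYY
YYYYYYYY
YYYYYYYY
YYYYYYYY
After op 2 paint(6,4,Y):
YYYYYYYY
YYYYYYYY
YWWYYYYR
YYYYYYYY
YYYYYYYY
YYYYYYYY
YYYYYYYY
After op 3 fill(4,0,K) [53 cells changed]:
KKKKKKKK
KKKKKKKK
KWWKKKKR
KKKKKKKK
KKKKKKKK
KKKKKKKK
KKKKKKKK

Answer: KKKKKKKK
KKKKKKKK
KWWKKKKR
KKKKKKKK
KKKKKKKK
KKKKKKKK
KKKKKKKK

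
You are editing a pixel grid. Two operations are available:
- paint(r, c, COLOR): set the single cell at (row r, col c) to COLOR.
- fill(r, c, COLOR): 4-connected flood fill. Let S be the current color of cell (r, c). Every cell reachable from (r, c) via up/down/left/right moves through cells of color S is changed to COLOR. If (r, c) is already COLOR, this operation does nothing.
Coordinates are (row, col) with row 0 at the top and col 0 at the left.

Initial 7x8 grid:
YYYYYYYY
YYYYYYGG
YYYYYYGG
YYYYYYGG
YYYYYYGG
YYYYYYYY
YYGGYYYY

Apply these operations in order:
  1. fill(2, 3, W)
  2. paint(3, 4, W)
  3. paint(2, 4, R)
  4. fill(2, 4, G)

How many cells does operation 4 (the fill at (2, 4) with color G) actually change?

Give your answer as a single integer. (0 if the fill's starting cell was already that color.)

Answer: 1

Derivation:
After op 1 fill(2,3,W) [46 cells changed]:
WWWWWWWW
WWWWWWGG
WWWWWWGG
WWWWWWGG
WWWWWWGG
WWWWWWWW
WWGGWWWW
After op 2 paint(3,4,W):
WWWWWWWW
WWWWWWGG
WWWWWWGG
WWWWWWGG
WWWWWWGG
WWWWWWWW
WWGGWWWW
After op 3 paint(2,4,R):
WWWWWWWW
WWWWWWGG
WWWWRWGG
WWWWWWGG
WWWWWWGG
WWWWWWWW
WWGGWWWW
After op 4 fill(2,4,G) [1 cells changed]:
WWWWWWWW
WWWWWWGG
WWWWGWGG
WWWWWWGG
WWWWWWGG
WWWWWWWW
WWGGWWWW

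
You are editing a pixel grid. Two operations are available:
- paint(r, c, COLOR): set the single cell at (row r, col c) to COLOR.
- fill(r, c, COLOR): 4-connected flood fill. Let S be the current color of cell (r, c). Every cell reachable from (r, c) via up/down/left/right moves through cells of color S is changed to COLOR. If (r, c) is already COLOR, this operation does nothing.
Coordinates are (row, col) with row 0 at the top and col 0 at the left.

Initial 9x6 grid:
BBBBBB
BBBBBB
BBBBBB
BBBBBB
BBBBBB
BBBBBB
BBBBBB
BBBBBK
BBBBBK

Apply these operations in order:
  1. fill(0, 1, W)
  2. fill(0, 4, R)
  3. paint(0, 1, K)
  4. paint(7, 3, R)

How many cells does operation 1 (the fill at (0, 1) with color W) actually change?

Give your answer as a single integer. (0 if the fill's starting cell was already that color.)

Answer: 52

Derivation:
After op 1 fill(0,1,W) [52 cells changed]:
WWWWWW
WWWWWW
WWWWWW
WWWWWW
WWWWWW
WWWWWW
WWWWWW
WWWWWK
WWWWWK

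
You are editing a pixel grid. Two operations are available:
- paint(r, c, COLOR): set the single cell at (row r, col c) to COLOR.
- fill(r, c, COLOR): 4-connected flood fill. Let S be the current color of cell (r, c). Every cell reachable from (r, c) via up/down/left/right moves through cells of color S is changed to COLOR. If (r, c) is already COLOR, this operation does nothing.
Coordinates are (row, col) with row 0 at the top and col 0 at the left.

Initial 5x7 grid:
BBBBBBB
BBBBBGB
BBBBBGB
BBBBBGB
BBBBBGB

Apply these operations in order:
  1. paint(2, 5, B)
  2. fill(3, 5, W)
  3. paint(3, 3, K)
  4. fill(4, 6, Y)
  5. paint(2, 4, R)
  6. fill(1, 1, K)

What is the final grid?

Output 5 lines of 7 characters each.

Answer: KKKKKKK
KKKKKGK
KKKKRKK
KKKKKWK
KKKKKWK

Derivation:
After op 1 paint(2,5,B):
BBBBBBB
BBBBBGB
BBBBBBB
BBBBBGB
BBBBBGB
After op 2 fill(3,5,W) [2 cells changed]:
BBBBBBB
BBBBBGB
BBBBBBB
BBBBBWB
BBBBBWB
After op 3 paint(3,3,K):
BBBBBBB
BBBBBGB
BBBBBBB
BBBKBWB
BBBBBWB
After op 4 fill(4,6,Y) [31 cells changed]:
YYYYYYY
YYYYYGY
YYYYYYY
YYYKYWY
YYYYYWY
After op 5 paint(2,4,R):
YYYYYYY
YYYYYGY
YYYYRYY
YYYKYWY
YYYYYWY
After op 6 fill(1,1,K) [30 cells changed]:
KKKKKKK
KKKKKGK
KKKKRKK
KKKKKWK
KKKKKWK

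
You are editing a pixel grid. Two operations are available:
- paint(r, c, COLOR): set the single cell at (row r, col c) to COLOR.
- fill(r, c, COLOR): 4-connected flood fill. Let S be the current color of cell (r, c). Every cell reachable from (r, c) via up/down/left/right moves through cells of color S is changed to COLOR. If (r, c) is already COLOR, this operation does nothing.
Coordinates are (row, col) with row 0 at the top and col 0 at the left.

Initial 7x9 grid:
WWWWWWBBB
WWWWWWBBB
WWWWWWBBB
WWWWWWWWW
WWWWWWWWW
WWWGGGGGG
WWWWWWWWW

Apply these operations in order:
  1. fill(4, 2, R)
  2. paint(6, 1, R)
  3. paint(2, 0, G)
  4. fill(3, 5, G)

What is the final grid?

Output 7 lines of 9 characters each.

Answer: GGGGGGBBB
GGGGGGBBB
GGGGGGBBB
GGGGGGGGG
GGGGGGGGG
GGGGGGGGG
GGGGGGGGG

Derivation:
After op 1 fill(4,2,R) [48 cells changed]:
RRRRRRBBB
RRRRRRBBB
RRRRRRBBB
RRRRRRRRR
RRRRRRRRR
RRRGGGGGG
RRRRRRRRR
After op 2 paint(6,1,R):
RRRRRRBBB
RRRRRRBBB
RRRRRRBBB
RRRRRRRRR
RRRRRRRRR
RRRGGGGGG
RRRRRRRRR
After op 3 paint(2,0,G):
RRRRRRBBB
RRRRRRBBB
GRRRRRBBB
RRRRRRRRR
RRRRRRRRR
RRRGGGGGG
RRRRRRRRR
After op 4 fill(3,5,G) [47 cells changed]:
GGGGGGBBB
GGGGGGBBB
GGGGGGBBB
GGGGGGGGG
GGGGGGGGG
GGGGGGGGG
GGGGGGGGG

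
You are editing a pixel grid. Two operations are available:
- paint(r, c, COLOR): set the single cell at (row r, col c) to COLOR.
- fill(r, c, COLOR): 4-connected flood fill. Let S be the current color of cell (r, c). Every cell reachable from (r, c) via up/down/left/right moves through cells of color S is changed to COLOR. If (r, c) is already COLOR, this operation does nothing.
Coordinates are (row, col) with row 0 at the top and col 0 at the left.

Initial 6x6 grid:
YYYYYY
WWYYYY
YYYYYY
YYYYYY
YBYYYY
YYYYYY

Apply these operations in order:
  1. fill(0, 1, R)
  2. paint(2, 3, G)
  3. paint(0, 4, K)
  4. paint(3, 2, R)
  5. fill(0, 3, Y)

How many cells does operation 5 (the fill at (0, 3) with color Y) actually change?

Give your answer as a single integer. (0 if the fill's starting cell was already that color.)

After op 1 fill(0,1,R) [33 cells changed]:
RRRRRR
WWRRRR
RRRRRR
RRRRRR
RBRRRR
RRRRRR
After op 2 paint(2,3,G):
RRRRRR
WWRRRR
RRRGRR
RRRRRR
RBRRRR
RRRRRR
After op 3 paint(0,4,K):
RRRRKR
WWRRRR
RRRGRR
RRRRRR
RBRRRR
RRRRRR
After op 4 paint(3,2,R):
RRRRKR
WWRRRR
RRRGRR
RRRRRR
RBRRRR
RRRRRR
After op 5 fill(0,3,Y) [31 cells changed]:
YYYYKY
WWYYYY
YYYGYY
YYYYYY
YBYYYY
YYYYYY

Answer: 31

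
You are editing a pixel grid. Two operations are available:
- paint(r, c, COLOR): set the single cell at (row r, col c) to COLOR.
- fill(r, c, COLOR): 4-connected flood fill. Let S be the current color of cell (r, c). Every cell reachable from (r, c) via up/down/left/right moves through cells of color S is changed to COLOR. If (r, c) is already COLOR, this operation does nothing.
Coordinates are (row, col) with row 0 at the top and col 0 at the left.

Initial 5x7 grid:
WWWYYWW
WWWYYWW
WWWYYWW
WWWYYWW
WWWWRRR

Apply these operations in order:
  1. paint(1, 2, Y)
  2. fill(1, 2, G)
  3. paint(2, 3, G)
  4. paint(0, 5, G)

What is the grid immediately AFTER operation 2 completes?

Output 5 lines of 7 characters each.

Answer: WWWGGWW
WWGGGWW
WWWGGWW
WWWGGWW
WWWWRRR

Derivation:
After op 1 paint(1,2,Y):
WWWYYWW
WWYYYWW
WWWYYWW
WWWYYWW
WWWWRRR
After op 2 fill(1,2,G) [9 cells changed]:
WWWGGWW
WWGGGWW
WWWGGWW
WWWGGWW
WWWWRRR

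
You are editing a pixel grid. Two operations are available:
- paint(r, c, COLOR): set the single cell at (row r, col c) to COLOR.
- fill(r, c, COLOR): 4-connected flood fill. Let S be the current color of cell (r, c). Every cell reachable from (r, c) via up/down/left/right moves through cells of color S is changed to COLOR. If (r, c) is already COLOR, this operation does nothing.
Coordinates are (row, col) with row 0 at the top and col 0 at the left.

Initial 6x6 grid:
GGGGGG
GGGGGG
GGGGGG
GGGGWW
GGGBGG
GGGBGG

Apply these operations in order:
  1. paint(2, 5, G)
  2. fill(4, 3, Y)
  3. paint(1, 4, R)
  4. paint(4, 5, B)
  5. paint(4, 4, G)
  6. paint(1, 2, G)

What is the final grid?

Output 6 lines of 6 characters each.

Answer: GGGGGG
GGGGRG
GGGGGG
GGGGWW
GGGYGB
GGGYGG

Derivation:
After op 1 paint(2,5,G):
GGGGGG
GGGGGG
GGGGGG
GGGGWW
GGGBGG
GGGBGG
After op 2 fill(4,3,Y) [2 cells changed]:
GGGGGG
GGGGGG
GGGGGG
GGGGWW
GGGYGG
GGGYGG
After op 3 paint(1,4,R):
GGGGGG
GGGGRG
GGGGGG
GGGGWW
GGGYGG
GGGYGG
After op 4 paint(4,5,B):
GGGGGG
GGGGRG
GGGGGG
GGGGWW
GGGYGB
GGGYGG
After op 5 paint(4,4,G):
GGGGGG
GGGGRG
GGGGGG
GGGGWW
GGGYGB
GGGYGG
After op 6 paint(1,2,G):
GGGGGG
GGGGRG
GGGGGG
GGGGWW
GGGYGB
GGGYGG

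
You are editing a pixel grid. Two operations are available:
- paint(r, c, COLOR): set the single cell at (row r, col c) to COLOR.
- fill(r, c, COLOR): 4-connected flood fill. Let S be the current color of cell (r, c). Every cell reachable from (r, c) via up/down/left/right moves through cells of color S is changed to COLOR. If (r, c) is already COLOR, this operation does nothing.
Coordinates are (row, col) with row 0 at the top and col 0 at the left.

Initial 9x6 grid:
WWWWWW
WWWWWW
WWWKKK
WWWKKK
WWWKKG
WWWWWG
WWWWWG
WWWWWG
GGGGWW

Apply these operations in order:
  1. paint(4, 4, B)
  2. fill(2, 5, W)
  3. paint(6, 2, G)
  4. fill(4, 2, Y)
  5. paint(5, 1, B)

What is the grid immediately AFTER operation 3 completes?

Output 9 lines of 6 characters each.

After op 1 paint(4,4,B):
WWWWWW
WWWWWW
WWWKKK
WWWKKK
WWWKBG
WWWWWG
WWWWWG
WWWWWG
GGGGWW
After op 2 fill(2,5,W) [7 cells changed]:
WWWWWW
WWWWWW
WWWWWW
WWWWWW
WWWWBG
WWWWWG
WWWWWG
WWWWWG
GGGGWW
After op 3 paint(6,2,G):
WWWWWW
WWWWWW
WWWWWW
WWWWWW
WWWWBG
WWWWWG
WWGWWG
WWWWWG
GGGGWW

Answer: WWWWWW
WWWWWW
WWWWWW
WWWWWW
WWWWBG
WWWWWG
WWGWWG
WWWWWG
GGGGWW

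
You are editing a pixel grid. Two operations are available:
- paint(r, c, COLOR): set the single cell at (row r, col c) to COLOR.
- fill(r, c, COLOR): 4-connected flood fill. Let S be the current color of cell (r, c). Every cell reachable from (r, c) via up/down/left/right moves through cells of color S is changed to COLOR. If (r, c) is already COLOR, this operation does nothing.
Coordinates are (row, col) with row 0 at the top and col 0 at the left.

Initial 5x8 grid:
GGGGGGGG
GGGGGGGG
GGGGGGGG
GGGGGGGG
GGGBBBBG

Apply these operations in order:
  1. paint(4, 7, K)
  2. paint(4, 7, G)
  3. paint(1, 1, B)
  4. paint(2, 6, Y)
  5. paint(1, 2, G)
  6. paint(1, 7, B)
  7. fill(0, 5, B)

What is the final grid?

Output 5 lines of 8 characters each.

Answer: BBBBBBBB
BBBBBBBB
BBBBBBYB
BBBBBBBB
BBBBBBBB

Derivation:
After op 1 paint(4,7,K):
GGGGGGGG
GGGGGGGG
GGGGGGGG
GGGGGGGG
GGGBBBBK
After op 2 paint(4,7,G):
GGGGGGGG
GGGGGGGG
GGGGGGGG
GGGGGGGG
GGGBBBBG
After op 3 paint(1,1,B):
GGGGGGGG
GBGGGGGG
GGGGGGGG
GGGGGGGG
GGGBBBBG
After op 4 paint(2,6,Y):
GGGGGGGG
GBGGGGGG
GGGGGGYG
GGGGGGGG
GGGBBBBG
After op 5 paint(1,2,G):
GGGGGGGG
GBGGGGGG
GGGGGGYG
GGGGGGGG
GGGBBBBG
After op 6 paint(1,7,B):
GGGGGGGG
GBGGGGGB
GGGGGGYG
GGGGGGGG
GGGBBBBG
After op 7 fill(0,5,B) [33 cells changed]:
BBBBBBBB
BBBBBBBB
BBBBBBYB
BBBBBBBB
BBBBBBBB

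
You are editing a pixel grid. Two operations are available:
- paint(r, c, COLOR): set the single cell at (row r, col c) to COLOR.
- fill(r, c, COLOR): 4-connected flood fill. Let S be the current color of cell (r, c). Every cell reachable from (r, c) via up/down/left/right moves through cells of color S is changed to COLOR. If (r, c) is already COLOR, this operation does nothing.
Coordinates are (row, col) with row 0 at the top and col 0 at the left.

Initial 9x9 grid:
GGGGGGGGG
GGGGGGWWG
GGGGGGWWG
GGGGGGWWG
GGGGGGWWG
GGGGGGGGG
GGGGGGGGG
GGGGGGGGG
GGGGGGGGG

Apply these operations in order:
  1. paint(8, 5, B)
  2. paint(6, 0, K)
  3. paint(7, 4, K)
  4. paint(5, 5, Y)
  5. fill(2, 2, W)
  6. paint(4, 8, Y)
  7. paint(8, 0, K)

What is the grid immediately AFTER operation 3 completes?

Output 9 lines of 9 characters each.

Answer: GGGGGGGGG
GGGGGGWWG
GGGGGGWWG
GGGGGGWWG
GGGGGGWWG
GGGGGGGGG
KGGGGGGGG
GGGGKGGGG
GGGGGBGGG

Derivation:
After op 1 paint(8,5,B):
GGGGGGGGG
GGGGGGWWG
GGGGGGWWG
GGGGGGWWG
GGGGGGWWG
GGGGGGGGG
GGGGGGGGG
GGGGGGGGG
GGGGGBGGG
After op 2 paint(6,0,K):
GGGGGGGGG
GGGGGGWWG
GGGGGGWWG
GGGGGGWWG
GGGGGGWWG
GGGGGGGGG
KGGGGGGGG
GGGGGGGGG
GGGGGBGGG
After op 3 paint(7,4,K):
GGGGGGGGG
GGGGGGWWG
GGGGGGWWG
GGGGGGWWG
GGGGGGWWG
GGGGGGGGG
KGGGGGGGG
GGGGKGGGG
GGGGGBGGG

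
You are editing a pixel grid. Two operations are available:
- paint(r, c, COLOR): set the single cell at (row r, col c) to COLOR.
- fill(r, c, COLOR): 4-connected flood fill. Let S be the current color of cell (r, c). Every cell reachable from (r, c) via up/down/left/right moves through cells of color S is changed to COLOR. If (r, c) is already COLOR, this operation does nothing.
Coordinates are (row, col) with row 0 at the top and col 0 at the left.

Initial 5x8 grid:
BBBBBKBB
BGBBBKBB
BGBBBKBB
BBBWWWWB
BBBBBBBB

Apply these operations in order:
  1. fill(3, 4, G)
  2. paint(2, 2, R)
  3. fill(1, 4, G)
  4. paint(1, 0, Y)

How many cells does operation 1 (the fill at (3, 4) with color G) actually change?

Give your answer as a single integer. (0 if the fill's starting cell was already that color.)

Answer: 4

Derivation:
After op 1 fill(3,4,G) [4 cells changed]:
BBBBBKBB
BGBBBKBB
BGBBBKBB
BBBGGGGB
BBBBBBBB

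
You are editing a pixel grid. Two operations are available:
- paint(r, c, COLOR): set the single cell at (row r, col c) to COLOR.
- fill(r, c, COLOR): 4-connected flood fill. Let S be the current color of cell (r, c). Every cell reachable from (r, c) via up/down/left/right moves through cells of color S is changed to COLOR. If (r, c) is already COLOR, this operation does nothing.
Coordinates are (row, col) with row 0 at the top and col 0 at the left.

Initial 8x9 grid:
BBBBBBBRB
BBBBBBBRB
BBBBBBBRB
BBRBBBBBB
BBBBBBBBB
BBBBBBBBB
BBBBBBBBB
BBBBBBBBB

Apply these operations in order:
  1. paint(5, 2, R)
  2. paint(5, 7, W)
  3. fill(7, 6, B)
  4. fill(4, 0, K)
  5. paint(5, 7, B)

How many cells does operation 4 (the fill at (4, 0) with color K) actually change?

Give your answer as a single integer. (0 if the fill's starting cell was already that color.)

Answer: 66

Derivation:
After op 1 paint(5,2,R):
BBBBBBBRB
BBBBBBBRB
BBBBBBBRB
BBRBBBBBB
BBBBBBBBB
BBRBBBBBB
BBBBBBBBB
BBBBBBBBB
After op 2 paint(5,7,W):
BBBBBBBRB
BBBBBBBRB
BBBBBBBRB
BBRBBBBBB
BBBBBBBBB
BBRBBBBWB
BBBBBBBBB
BBBBBBBBB
After op 3 fill(7,6,B) [0 cells changed]:
BBBBBBBRB
BBBBBBBRB
BBBBBBBRB
BBRBBBBBB
BBBBBBBBB
BBRBBBBWB
BBBBBBBBB
BBBBBBBBB
After op 4 fill(4,0,K) [66 cells changed]:
KKKKKKKRK
KKKKKKKRK
KKKKKKKRK
KKRKKKKKK
KKKKKKKKK
KKRKKKKWK
KKKKKKKKK
KKKKKKKKK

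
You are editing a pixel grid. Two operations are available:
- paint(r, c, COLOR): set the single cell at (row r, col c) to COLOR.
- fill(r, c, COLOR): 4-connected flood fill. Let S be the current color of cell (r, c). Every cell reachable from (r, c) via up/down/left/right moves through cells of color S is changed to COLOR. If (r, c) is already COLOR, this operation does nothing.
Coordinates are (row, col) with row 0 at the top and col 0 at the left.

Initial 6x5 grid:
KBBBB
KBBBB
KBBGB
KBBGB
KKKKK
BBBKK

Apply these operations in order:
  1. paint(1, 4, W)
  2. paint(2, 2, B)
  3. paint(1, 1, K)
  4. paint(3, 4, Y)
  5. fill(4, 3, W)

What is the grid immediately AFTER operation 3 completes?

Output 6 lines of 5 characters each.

Answer: KBBBB
KKBBW
KBBGB
KBBGB
KKKKK
BBBKK

Derivation:
After op 1 paint(1,4,W):
KBBBB
KBBBW
KBBGB
KBBGB
KKKKK
BBBKK
After op 2 paint(2,2,B):
KBBBB
KBBBW
KBBGB
KBBGB
KKKKK
BBBKK
After op 3 paint(1,1,K):
KBBBB
KKBBW
KBBGB
KBBGB
KKKKK
BBBKK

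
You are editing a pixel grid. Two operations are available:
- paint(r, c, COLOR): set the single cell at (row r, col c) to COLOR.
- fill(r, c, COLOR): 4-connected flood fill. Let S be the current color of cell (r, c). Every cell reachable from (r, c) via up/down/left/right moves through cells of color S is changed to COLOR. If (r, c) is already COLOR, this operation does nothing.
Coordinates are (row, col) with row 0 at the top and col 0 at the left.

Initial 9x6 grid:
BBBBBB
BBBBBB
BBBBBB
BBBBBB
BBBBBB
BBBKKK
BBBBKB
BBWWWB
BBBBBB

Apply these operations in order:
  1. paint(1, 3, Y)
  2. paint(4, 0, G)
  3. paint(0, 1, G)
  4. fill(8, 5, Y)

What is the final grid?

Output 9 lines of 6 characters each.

Answer: YGYYYY
YYYYYY
YYYYYY
YYYYYY
GYYYYY
YYYKKK
YYYYKY
YYWWWY
YYYYYY

Derivation:
After op 1 paint(1,3,Y):
BBBBBB
BBBYBB
BBBBBB
BBBBBB
BBBBBB
BBBKKK
BBBBKB
BBWWWB
BBBBBB
After op 2 paint(4,0,G):
BBBBBB
BBBYBB
BBBBBB
BBBBBB
GBBBBB
BBBKKK
BBBBKB
BBWWWB
BBBBBB
After op 3 paint(0,1,G):
BGBBBB
BBBYBB
BBBBBB
BBBBBB
GBBBBB
BBBKKK
BBBBKB
BBWWWB
BBBBBB
After op 4 fill(8,5,Y) [44 cells changed]:
YGYYYY
YYYYYY
YYYYYY
YYYYYY
GYYYYY
YYYKKK
YYYYKY
YYWWWY
YYYYYY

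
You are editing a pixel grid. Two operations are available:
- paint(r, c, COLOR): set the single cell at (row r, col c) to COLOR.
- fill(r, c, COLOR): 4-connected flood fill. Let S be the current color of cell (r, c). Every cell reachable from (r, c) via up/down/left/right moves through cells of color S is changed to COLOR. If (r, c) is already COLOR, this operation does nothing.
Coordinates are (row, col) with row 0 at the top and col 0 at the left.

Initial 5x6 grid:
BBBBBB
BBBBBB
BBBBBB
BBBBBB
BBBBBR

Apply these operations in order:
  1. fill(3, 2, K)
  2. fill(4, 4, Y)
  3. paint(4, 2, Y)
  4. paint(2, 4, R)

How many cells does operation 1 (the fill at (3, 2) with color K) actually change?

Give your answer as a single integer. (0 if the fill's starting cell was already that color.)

Answer: 29

Derivation:
After op 1 fill(3,2,K) [29 cells changed]:
KKKKKK
KKKKKK
KKKKKK
KKKKKK
KKKKKR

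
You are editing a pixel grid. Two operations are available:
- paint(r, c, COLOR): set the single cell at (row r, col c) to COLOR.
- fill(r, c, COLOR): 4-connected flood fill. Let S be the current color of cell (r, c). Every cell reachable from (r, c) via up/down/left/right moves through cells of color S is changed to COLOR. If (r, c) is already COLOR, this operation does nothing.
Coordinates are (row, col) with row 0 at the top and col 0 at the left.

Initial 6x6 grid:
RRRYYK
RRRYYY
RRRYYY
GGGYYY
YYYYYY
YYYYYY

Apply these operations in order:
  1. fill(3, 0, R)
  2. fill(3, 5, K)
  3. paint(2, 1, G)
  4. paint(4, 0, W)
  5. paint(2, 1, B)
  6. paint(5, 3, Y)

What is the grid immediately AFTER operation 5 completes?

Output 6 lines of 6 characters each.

Answer: RRRKKK
RRRKKK
RBRKKK
RRRKKK
WKKKKK
KKKKKK

Derivation:
After op 1 fill(3,0,R) [3 cells changed]:
RRRYYK
RRRYYY
RRRYYY
RRRYYY
YYYYYY
YYYYYY
After op 2 fill(3,5,K) [23 cells changed]:
RRRKKK
RRRKKK
RRRKKK
RRRKKK
KKKKKK
KKKKKK
After op 3 paint(2,1,G):
RRRKKK
RRRKKK
RGRKKK
RRRKKK
KKKKKK
KKKKKK
After op 4 paint(4,0,W):
RRRKKK
RRRKKK
RGRKKK
RRRKKK
WKKKKK
KKKKKK
After op 5 paint(2,1,B):
RRRKKK
RRRKKK
RBRKKK
RRRKKK
WKKKKK
KKKKKK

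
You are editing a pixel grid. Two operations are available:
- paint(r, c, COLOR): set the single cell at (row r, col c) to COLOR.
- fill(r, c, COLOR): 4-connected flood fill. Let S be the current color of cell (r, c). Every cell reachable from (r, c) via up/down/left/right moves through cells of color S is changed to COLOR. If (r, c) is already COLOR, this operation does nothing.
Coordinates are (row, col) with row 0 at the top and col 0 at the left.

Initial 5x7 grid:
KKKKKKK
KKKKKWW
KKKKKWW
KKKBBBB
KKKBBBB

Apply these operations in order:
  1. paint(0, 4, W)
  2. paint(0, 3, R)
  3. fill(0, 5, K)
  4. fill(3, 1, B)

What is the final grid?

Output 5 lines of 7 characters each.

After op 1 paint(0,4,W):
KKKKWKK
KKKKKWW
KKKKKWW
KKKBBBB
KKKBBBB
After op 2 paint(0,3,R):
KKKRWKK
KKKKKWW
KKKKKWW
KKKBBBB
KKKBBBB
After op 3 fill(0,5,K) [0 cells changed]:
KKKRWKK
KKKKKWW
KKKKKWW
KKKBBBB
KKKBBBB
After op 4 fill(3,1,B) [19 cells changed]:
BBBRWKK
BBBBBWW
BBBBBWW
BBBBBBB
BBBBBBB

Answer: BBBRWKK
BBBBBWW
BBBBBWW
BBBBBBB
BBBBBBB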